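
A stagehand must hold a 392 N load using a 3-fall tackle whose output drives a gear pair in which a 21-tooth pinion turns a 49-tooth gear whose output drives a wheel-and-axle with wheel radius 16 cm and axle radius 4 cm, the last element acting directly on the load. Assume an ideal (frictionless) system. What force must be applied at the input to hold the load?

Block-and-tackle MA = number of supporting rope parts = 3.
Gear pair MA = 49/21 = 2.3333.
Wheel-and-axle MA = R/r = 16/4 = 4.
Combined ideal MA = 3 × 2.3333 × 4 = 28.
Effort = load / MA = 392 / 28 = 14 N.

14 N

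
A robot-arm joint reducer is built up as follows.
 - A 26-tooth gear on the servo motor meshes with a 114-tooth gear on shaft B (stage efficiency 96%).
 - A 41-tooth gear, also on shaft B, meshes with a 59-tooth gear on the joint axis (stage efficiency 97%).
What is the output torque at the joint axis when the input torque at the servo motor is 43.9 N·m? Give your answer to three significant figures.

258 N·m

Gear mesh: ratio = 114/26 = 4.3846; torque at shaft B = 43.9 × 4.3846 × 0.96 = 184.79 N·m.
Gear mesh: ratio = 59/41 = 1.439; torque at the joint axis = 184.79 × 1.439 × 0.97 = 257.93 N·m.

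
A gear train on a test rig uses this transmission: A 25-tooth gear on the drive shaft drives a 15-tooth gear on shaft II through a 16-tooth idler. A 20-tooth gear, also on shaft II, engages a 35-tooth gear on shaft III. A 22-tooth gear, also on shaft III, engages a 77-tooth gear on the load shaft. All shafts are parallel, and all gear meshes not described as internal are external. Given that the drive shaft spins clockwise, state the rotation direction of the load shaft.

clockwise

the drive shaft → shaft II: driver → idler → driven is 2 external meshes, 2 reversals → CW.
shaft II → shaft III: external mesh, 1 reversal → CCW.
shaft III → the load shaft: external mesh, 1 reversal → CW.
4 reversals in total — an even number — so the load shaft turns the same way as the drive shaft.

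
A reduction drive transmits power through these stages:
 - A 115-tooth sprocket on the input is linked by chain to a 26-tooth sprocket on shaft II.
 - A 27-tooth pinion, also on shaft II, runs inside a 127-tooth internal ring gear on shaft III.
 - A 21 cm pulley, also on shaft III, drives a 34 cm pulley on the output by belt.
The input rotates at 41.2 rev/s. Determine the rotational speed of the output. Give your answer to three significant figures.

23.9 rev/s

the input → shaft II (chain, 26/115): 41.2 ÷ 0.22609 = 182.23 rev/s
shaft II → shaft III (internal gear, 127/27): 182.23 ÷ 4.7037 = 38.742 rev/s
shaft III → the output (belt, 34/21): 38.742 ÷ 1.619 = 23.929 rev/s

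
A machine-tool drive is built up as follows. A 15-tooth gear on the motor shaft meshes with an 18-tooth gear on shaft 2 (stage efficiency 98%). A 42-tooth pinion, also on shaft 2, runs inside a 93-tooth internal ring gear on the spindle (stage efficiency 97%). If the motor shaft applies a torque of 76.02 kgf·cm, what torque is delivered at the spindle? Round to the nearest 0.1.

gear mesh 18/15 = 1.2 → τ = 76.02·1.2·0.98 = 89.4 kgf·cm
internal gear 93/42 = 2.2143 → τ = 89.4·2.2143·0.97 = 192.02 kgf·cm

192.0 kgf·cm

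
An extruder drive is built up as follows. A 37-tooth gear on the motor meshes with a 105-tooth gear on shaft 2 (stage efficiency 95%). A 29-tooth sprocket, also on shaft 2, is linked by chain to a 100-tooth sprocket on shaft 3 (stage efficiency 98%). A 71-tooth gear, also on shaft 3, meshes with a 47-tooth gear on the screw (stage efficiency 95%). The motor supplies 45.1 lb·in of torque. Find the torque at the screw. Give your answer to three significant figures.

258 lb·in

Gear mesh: ratio = 105/37 = 2.8378; torque at shaft 2 = 45.1 × 2.8378 × 0.95 = 121.59 lb·in.
Chain: ratio = 100/29 = 3.4483; torque at shaft 3 = 121.59 × 3.4483 × 0.98 = 410.88 lb·in.
Gear mesh: ratio = 47/71 = 0.66197; torque at the screw = 410.88 × 0.66197 × 0.95 = 258.39 lb·in.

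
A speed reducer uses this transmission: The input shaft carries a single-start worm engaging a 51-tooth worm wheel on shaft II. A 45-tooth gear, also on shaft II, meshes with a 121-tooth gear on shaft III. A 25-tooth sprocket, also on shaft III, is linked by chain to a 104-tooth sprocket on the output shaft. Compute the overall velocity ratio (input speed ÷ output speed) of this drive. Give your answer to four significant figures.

570.5

Each stage contributes driven/driver: worm 51/1 = 51, gear mesh 121/45 = 2.6889, chain 104/25 = 4.16.
Overall: 51 × 2.6889 × 4.16 = 570.47.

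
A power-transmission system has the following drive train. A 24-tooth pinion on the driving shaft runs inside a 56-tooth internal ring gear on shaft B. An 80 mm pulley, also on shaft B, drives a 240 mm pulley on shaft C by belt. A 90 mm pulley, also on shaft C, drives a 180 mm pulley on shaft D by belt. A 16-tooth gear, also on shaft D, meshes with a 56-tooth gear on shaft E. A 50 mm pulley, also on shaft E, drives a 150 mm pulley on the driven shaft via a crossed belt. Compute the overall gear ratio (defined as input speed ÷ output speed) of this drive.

147

Each stage contributes driven/driver: internal gear 56/24 = 2.3333, belt 240/80 = 3, belt 180/90 = 2, gear mesh 56/16 = 3.5, belt 150/50 = 3.
Overall: 2.3333 × 3 × 2 × 3.5 × 3 = 147.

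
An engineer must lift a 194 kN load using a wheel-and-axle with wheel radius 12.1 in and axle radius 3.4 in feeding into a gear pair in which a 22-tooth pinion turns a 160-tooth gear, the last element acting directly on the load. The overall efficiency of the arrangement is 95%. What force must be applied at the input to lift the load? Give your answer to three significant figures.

Wheel-and-axle MA = R/r = 12.1/3.4 = 3.5588.
Gear pair MA = 160/22 = 7.2727.
Combined ideal MA = 3.5588 × 7.2727 = 25.882.
Actual MA = 25.882 × 0.95 = 24.588.
Effort = load / actual MA = 194 / 24.588 = 7.89 kN.

7.89 kN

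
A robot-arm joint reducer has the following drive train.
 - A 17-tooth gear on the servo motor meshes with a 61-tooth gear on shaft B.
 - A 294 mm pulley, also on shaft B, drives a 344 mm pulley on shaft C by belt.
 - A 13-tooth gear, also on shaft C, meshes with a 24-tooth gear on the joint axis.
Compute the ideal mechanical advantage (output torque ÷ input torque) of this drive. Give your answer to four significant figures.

Each stage contributes driven/driver: gear mesh 61/17 = 3.5882, belt 344/294 = 1.1701, gear mesh 24/13 = 1.8462.
Overall: 3.5882 × 1.1701 × 1.8462 = 7.751.

7.751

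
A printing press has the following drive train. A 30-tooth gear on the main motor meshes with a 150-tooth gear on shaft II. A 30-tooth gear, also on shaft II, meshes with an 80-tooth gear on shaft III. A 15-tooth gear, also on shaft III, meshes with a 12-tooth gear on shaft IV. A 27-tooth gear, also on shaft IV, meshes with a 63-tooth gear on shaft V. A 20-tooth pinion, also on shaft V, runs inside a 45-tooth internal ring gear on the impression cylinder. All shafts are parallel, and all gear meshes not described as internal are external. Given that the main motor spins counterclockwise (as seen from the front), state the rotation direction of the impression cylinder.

counterclockwise

the main motor → shaft II: external mesh, 1 reversal → CW.
shaft II → shaft III: external mesh, 1 reversal → CCW.
shaft III → shaft IV: external mesh, 1 reversal → CW.
shaft IV → shaft V: external mesh, 1 reversal → CCW.
shaft V → the impression cylinder: internal mesh, same direction → CCW.
4 reversals in total — an even number — so the impression cylinder turns the same way as the main motor.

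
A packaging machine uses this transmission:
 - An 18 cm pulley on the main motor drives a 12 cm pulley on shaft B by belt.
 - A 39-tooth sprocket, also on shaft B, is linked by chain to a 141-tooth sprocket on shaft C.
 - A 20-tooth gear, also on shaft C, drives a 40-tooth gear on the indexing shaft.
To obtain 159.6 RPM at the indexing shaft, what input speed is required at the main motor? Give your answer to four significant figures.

769.4 RPM

Overall ratio R = 0.66667 × 3.6154 × 2 = 4.8205.
Required input speed = output speed × R = 159.6 × 4.8205 = 769.35 RPM.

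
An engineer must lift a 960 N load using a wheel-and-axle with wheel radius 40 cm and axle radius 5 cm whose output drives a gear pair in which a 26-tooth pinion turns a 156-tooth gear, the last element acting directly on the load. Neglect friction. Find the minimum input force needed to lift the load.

Wheel-and-axle MA = R/r = 40/5 = 8.
Gear pair MA = 156/26 = 6.
Combined ideal MA = 8 × 6 = 48.
Effort = load / MA = 960 / 48 = 20 N.

20 N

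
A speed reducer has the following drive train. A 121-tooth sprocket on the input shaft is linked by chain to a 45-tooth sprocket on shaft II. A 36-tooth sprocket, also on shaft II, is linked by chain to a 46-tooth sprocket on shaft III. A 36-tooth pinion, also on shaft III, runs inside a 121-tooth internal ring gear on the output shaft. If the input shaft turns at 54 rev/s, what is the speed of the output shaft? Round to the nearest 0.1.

33.8 rev/s

Chain: ratio = 45/121 = 0.3719, so shaft II turns at 54 / 0.3719 = 145.2 rev/s.
Chain: ratio = 46/36 = 1.2778, so shaft III turns at 145.2 / 1.2778 = 113.63 rev/s.
Internal gear: ratio = 121/36 = 3.3611, so the output shaft turns at 113.63 / 3.3611 = 33.809 rev/s.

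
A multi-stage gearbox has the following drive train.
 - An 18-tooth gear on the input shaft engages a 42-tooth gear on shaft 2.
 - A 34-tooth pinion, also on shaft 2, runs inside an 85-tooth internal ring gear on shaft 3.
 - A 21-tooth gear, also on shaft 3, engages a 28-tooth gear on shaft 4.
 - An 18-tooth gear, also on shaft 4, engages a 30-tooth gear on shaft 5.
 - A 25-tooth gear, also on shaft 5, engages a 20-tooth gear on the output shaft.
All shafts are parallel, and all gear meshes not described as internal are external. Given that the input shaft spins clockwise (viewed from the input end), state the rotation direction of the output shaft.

the input shaft → shaft 2: external mesh, 1 reversal → CCW.
shaft 2 → shaft 3: internal mesh, same direction → CCW.
shaft 3 → shaft 4: external mesh, 1 reversal → CW.
shaft 4 → shaft 5: external mesh, 1 reversal → CCW.
shaft 5 → the output shaft: external mesh, 1 reversal → CW.
4 reversals in total — an even number — so the output shaft turns the same way as the input shaft.

clockwise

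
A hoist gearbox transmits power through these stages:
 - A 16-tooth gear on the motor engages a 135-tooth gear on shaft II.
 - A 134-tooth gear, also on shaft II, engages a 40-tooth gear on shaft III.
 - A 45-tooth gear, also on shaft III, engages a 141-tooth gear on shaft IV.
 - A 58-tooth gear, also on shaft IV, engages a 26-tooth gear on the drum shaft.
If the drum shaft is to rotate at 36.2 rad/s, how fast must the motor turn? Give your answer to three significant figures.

128 rad/s

Overall ratio R = 8.4375 × 0.29851 × 3.1333 × 0.44828 = 3.5377.
Required input speed = output speed × R = 36.2 × 3.5377 = 128.06 rad/s.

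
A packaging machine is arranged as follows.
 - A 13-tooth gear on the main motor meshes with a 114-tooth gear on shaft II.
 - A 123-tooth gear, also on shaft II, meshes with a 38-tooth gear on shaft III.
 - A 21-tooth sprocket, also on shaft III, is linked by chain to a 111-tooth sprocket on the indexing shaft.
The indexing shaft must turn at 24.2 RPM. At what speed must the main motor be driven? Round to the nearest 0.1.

346.5 RPM

Overall ratio R = 8.7692 × 0.30894 × 5.2857 = 14.32.
Required input speed = output speed × R = 24.2 × 14.32 = 346.54 RPM.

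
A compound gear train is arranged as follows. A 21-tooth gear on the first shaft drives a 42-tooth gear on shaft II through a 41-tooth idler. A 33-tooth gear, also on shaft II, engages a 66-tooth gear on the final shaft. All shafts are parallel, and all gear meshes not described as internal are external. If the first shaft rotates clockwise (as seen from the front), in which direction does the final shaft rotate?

counterclockwise

the first shaft → shaft II: driver → idler → driven is 2 external meshes, 2 reversals → CW.
shaft II → the final shaft: external mesh, 1 reversal → CCW.
3 reversals in total — an odd number — so the final shaft turns opposite to the first shaft.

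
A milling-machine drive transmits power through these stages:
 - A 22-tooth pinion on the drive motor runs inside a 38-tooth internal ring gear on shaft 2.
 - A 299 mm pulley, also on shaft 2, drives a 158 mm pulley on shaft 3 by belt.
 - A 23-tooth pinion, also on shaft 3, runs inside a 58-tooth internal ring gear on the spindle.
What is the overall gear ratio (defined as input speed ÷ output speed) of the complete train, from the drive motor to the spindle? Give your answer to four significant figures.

2.302

Each stage contributes driven/driver: internal gear 38/22 = 1.7273, belt 158/299 = 0.52843, internal gear 58/23 = 2.5217.
Overall: 1.7273 × 0.52843 × 2.5217 = 2.3017.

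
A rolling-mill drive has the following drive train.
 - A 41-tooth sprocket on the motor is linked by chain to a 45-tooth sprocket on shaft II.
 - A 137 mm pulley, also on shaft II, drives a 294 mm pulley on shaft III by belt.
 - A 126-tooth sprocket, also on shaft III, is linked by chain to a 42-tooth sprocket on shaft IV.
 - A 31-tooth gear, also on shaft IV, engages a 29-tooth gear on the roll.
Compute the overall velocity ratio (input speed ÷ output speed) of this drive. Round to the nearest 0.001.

Each stage contributes driven/driver: chain 45/41 = 1.0976, belt 294/137 = 2.146, chain 42/126 = 0.33333, gear mesh 29/31 = 0.93548.
Overall: 1.0976 × 2.146 × 0.33333 × 0.93548 = 0.73446.

0.734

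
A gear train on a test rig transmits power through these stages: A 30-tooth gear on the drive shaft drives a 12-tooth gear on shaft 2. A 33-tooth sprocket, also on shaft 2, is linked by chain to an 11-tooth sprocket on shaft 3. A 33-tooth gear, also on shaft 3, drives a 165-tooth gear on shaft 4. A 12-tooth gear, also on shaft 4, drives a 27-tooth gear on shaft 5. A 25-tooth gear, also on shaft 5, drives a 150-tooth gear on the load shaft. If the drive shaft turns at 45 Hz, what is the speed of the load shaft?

gear mesh 12/30 = 0.4 → 45/0.4 = 112.5 Hz
chain 11/33 = 0.33333 → 112.5/0.33333 = 337.5 Hz
gear mesh 165/33 = 5 → 337.5/5 = 67.5 Hz
gear mesh 27/12 = 2.25 → 67.5/2.25 = 30 Hz
gear mesh 150/25 = 6 → 30/6 = 5 Hz

5 Hz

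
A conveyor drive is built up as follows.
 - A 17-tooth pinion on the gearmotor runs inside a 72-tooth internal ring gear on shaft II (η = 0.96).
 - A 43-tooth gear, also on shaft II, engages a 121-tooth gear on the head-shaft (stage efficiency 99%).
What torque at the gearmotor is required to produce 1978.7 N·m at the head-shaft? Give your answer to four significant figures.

Overall ratio R = 4.2353 × 2.814 = 11.918; overall efficiency η = 0.96 × 0.99 = 0.9504.
Input torque = output torque / (R × η) = 1978.7 / (11.918 × 0.9504) = 174.69 N·m.

174.7 N·m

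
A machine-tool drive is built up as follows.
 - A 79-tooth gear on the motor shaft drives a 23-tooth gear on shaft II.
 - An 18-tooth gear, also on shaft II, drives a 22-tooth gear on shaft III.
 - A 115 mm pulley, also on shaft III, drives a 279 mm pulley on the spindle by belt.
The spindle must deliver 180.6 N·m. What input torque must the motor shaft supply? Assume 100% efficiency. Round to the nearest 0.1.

209.2 N·m

Overall ratio R = 0.29114 × 1.2222 × 2.4261 = 0.86329.
Input torque = output torque / R = 180.6 / 0.86329 = 209.2 N·m.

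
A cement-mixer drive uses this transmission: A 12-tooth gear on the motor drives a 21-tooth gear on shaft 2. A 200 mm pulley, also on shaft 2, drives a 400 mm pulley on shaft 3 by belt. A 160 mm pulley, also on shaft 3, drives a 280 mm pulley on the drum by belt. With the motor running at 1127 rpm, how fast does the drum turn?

184 rpm

the motor → shaft 2 (gear mesh, 21/12): 1127 ÷ 1.75 = 644 rpm
shaft 2 → shaft 3 (belt, 400/200): 644 ÷ 2 = 322 rpm
shaft 3 → the drum (belt, 280/160): 322 ÷ 1.75 = 184 rpm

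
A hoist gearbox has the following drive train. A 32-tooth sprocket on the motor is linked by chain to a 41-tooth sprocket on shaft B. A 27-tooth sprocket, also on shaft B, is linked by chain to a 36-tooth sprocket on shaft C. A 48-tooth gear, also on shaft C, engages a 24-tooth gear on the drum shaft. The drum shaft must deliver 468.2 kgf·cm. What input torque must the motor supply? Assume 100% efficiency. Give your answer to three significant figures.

548 kgf·cm

Overall ratio R = 1.2812 × 1.3333 × 0.5 = 0.85417.
Input torque = output torque / R = 468.2 / 0.85417 = 548.14 kgf·cm.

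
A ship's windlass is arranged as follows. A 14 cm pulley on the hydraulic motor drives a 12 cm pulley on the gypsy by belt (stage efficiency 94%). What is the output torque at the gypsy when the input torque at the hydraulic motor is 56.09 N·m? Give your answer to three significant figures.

Belt: ratio = 12/14 = 0.85714; torque at the gypsy = 56.09 × 0.85714 × 0.94 = 45.193 N·m.

45.2 N·m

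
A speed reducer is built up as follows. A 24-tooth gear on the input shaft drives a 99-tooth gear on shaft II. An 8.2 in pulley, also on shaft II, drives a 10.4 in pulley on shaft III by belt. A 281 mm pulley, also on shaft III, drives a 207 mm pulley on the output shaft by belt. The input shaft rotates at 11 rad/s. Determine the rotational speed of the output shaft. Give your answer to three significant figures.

the input shaft → shaft II (gear mesh, 99/24): 11 ÷ 4.125 = 2.6667 rad/s
shaft II → shaft III (belt, 10.4/8.2): 2.6667 ÷ 1.2683 = 2.1026 rad/s
shaft III → the output shaft (belt, 207/281): 2.1026 ÷ 0.73665 = 2.8542 rad/s

2.85 rad/s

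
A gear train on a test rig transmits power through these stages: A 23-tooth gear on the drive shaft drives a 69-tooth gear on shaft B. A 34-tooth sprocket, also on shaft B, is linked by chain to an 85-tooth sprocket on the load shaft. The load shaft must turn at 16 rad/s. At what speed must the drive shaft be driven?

Overall ratio R = 3 × 2.5 = 7.5.
Required input speed = output speed × R = 16 × 7.5 = 120 rad/s.

120 rad/s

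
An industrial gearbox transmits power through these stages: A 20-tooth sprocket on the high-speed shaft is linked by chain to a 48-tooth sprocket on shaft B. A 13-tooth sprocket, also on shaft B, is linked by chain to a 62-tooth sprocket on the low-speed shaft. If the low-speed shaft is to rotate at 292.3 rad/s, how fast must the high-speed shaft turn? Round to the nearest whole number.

Overall ratio R = 2.4 × 4.7692 = 11.446.
Required input speed = output speed × R = 292.3 × 11.446 = 3345.7 rad/s.

3346 rad/s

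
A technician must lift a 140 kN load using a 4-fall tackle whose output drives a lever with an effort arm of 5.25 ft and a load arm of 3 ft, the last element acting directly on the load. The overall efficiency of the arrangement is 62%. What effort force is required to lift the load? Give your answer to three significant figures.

32.3 kN

Block-and-tackle MA = number of supporting rope parts = 4.
Lever MA = effort arm / load arm = 5.25/3 = 1.75.
Combined ideal MA = 4 × 1.75 = 7.
Actual MA = 7 × 0.62 = 4.34.
Effort = load / actual MA = 140 / 4.34 = 32.258 kN.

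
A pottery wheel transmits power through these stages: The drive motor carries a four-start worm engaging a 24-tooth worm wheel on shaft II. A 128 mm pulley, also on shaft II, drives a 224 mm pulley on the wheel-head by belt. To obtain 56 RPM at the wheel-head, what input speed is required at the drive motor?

588 RPM

Overall ratio R = 6 × 1.75 = 10.5.
Required input speed = output speed × R = 56 × 10.5 = 588 RPM.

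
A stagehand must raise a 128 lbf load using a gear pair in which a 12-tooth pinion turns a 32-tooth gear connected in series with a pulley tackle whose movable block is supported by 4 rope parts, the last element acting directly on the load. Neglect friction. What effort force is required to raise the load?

Gear pair MA = 32/12 = 2.6667.
Block-and-tackle MA = number of supporting rope parts = 4.
Combined ideal MA = 2.6667 × 4 = 10.667.
Effort = load / MA = 128 / 10.667 = 12 lbf.

12 lbf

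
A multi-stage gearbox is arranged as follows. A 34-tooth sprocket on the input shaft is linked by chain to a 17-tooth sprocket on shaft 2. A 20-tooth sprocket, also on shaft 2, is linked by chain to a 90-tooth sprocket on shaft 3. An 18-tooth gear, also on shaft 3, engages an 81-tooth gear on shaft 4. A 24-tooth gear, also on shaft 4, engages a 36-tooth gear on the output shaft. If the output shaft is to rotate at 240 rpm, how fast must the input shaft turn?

3645 rpm

Overall ratio R = 0.5 × 4.5 × 4.5 × 1.5 = 15.188.
Required input speed = output speed × R = 240 × 15.188 = 3645 rpm.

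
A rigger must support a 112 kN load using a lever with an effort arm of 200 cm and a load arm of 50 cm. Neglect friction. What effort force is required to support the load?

28 kN

Lever MA = effort arm / load arm = 200/50 = 4.
Effort = load / MA = 112 / 4 = 28 kN.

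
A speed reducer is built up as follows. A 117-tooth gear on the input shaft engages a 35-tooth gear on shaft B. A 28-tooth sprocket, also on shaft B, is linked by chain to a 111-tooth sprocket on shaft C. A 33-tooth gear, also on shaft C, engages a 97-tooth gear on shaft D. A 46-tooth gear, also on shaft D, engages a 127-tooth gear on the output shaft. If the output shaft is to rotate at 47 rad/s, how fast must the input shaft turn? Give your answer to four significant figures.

452.3 rad/s

Overall ratio R = 0.29915 × 3.9643 × 2.9394 × 2.7609 = 9.6239.
Required input speed = output speed × R = 47 × 9.6239 = 452.32 rad/s.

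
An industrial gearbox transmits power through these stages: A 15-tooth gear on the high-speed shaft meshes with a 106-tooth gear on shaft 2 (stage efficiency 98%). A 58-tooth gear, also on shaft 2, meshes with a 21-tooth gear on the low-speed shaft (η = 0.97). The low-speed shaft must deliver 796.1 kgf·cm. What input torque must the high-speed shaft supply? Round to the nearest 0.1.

Overall ratio R = 7.0667 × 0.36207 = 2.5586; overall efficiency η = 0.98 × 0.97 = 0.9506.
Input torque = output torque / (R × η) = 796.1 / (2.5586 × 0.9506) = 327.31 kgf·cm.

327.3 kgf·cm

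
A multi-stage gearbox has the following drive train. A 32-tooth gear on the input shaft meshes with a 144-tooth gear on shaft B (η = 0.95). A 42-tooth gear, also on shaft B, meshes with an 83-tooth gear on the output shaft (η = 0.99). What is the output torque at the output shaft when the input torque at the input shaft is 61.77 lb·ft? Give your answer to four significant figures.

516.6 lb·ft

After the gear mesh (144/32): 61.77 × 4.5 × 0.95 = 264.07 lb·ft
After the gear mesh (83/42): 264.07 × 1.9762 × 0.99 = 516.63 lb·ft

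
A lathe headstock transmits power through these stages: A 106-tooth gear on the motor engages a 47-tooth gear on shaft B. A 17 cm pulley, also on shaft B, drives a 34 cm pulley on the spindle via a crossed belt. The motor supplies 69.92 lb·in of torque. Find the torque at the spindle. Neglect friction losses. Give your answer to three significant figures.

After the gear mesh (47/106): 69.92 × 0.4434 = 31.002 lb·in
After the belt (34/17): 31.002 × 2 = 62.005 lb·in

62.0 lb·in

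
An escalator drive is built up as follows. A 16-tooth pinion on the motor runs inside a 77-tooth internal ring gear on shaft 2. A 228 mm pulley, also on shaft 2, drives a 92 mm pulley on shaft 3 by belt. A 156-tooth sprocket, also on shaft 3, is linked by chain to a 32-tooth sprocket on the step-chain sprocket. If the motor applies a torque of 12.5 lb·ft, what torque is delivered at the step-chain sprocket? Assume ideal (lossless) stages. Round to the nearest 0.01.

4.98 lb·ft

internal gear 77/16 = 4.8125 → τ = 12.5·4.8125 = 60.156 lb·ft
belt 92/228 = 0.40351 → τ = 60.156·0.40351 = 24.274 lb·ft
chain 32/156 = 0.20513 → τ = 24.274·0.20513 = 4.9792 lb·ft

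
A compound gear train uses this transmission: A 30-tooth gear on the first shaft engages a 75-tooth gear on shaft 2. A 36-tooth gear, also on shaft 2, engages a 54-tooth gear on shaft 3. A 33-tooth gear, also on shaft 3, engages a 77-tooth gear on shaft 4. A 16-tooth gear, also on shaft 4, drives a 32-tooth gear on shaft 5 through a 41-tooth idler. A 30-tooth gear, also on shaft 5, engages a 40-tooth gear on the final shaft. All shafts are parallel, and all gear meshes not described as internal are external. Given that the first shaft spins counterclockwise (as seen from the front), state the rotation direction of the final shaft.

counterclockwise

the first shaft → shaft 2: external mesh, 1 reversal → CW.
shaft 2 → shaft 3: external mesh, 1 reversal → CCW.
shaft 3 → shaft 4: external mesh, 1 reversal → CW.
shaft 4 → shaft 5: driver → idler → driven is 2 external meshes, 2 reversals → CW.
shaft 5 → the final shaft: external mesh, 1 reversal → CCW.
6 reversals in total — an even number — so the final shaft turns the same way as the first shaft.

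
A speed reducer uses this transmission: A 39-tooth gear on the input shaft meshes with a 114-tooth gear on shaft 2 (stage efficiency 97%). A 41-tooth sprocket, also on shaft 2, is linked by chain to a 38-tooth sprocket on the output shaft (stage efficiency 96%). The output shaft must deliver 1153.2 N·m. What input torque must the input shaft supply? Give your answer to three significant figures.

Overall ratio R = 2.9231 × 0.92683 = 2.7092; overall efficiency η = 0.97 × 0.96 = 0.9312.
Input torque = output torque / (R × η) = 1153.2 / (2.7092 × 0.9312) = 457.11 N·m.

457 N·m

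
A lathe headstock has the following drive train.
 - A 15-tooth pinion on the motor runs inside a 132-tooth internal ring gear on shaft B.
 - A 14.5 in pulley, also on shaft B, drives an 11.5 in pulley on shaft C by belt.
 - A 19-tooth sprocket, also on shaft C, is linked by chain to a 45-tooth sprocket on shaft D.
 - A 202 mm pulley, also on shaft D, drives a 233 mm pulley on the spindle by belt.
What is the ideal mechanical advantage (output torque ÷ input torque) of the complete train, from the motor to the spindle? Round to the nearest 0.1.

Each stage contributes driven/driver: internal gear 132/15 = 8.8, belt 11.5/14.5 = 0.7931, chain 45/19 = 2.3684, belt 233/202 = 1.1535.
Overall: 8.8 × 0.7931 × 2.3684 × 1.1535 = 19.067.

19.1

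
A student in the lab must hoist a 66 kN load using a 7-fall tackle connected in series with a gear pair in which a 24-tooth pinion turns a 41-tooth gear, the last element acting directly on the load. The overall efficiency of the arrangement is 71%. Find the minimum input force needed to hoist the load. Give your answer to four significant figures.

7.773 kN

Block-and-tackle MA = number of supporting rope parts = 7.
Gear pair MA = 41/24 = 1.7083.
Combined ideal MA = 7 × 1.7083 = 11.958.
Actual MA = 11.958 × 0.71 = 8.4904.
Effort = load / actual MA = 66 / 8.4904 = 7.7735 kN.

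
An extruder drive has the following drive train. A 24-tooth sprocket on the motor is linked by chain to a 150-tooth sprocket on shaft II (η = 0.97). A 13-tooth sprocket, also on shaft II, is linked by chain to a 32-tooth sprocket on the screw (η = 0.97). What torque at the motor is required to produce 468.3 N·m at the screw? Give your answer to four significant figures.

Overall ratio R = 6.25 × 2.4615 = 15.385; overall efficiency η = 0.97 × 0.97 = 0.9409.
Input torque = output torque / (R × η) = 468.3 / (15.385 × 0.9409) = 32.351 N·m.

32.35 N·m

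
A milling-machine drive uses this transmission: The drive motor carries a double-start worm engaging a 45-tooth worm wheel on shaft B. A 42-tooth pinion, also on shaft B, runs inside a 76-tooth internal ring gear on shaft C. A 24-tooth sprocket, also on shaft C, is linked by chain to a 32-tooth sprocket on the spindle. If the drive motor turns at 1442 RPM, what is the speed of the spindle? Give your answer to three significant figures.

worm 45/2 = 22.5 → 1442/22.5 = 64.089 RPM
internal gear 76/42 = 1.8095 → 64.089/1.8095 = 35.418 RPM
chain 32/24 = 1.3333 → 35.418/1.3333 = 26.563 RPM

26.6 RPM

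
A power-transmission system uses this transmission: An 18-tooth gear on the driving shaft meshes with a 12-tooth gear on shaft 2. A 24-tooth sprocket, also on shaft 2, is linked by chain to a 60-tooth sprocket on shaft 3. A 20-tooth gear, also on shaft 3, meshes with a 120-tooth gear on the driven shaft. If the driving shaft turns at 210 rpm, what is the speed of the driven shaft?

the driving shaft → shaft 2 (gear mesh, 12/18): 210 ÷ 0.66667 = 315 rpm
shaft 2 → shaft 3 (chain, 60/24): 315 ÷ 2.5 = 126 rpm
shaft 3 → the driven shaft (gear mesh, 120/20): 126 ÷ 6 = 21 rpm

21 rpm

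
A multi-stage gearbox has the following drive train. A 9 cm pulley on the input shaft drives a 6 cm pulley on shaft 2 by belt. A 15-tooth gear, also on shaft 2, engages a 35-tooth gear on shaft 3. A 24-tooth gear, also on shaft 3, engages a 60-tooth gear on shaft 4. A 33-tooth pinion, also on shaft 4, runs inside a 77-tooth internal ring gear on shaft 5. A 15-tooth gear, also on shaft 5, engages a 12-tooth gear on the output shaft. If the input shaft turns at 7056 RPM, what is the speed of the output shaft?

972 RPM

belt 6/9 = 0.66667 → 7056/0.66667 = 10584 RPM
gear mesh 35/15 = 2.3333 → 10584/2.3333 = 4536 RPM
gear mesh 60/24 = 2.5 → 4536/2.5 = 1814.4 RPM
internal gear 77/33 = 2.3333 → 1814.4/2.3333 = 777.6 RPM
gear mesh 12/15 = 0.8 → 777.6/0.8 = 972 RPM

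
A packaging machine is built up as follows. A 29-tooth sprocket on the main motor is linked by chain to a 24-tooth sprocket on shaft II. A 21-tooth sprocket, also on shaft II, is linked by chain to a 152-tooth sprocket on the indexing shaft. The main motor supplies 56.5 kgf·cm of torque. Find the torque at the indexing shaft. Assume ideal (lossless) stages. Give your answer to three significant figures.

338 kgf·cm

After the chain (24/29): 56.5 × 0.82759 = 46.759 kgf·cm
After the chain (152/21): 46.759 × 7.2381 = 338.44 kgf·cm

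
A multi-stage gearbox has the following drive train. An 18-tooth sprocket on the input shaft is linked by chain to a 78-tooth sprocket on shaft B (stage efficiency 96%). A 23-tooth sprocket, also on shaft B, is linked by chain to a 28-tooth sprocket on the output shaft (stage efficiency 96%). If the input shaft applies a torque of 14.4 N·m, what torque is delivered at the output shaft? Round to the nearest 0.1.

70.0 N·m

After the chain (78/18): 14.4 × 4.3333 × 0.96 = 59.904 N·m
After the chain (28/23): 59.904 × 1.2174 × 0.96 = 70.01 N·m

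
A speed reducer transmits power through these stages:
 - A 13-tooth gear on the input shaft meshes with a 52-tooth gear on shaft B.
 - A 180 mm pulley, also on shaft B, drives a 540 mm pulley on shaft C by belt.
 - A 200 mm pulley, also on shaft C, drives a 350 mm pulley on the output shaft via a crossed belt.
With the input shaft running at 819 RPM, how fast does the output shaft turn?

the input shaft → shaft B (gear mesh, 52/13): 819 ÷ 4 = 204.75 RPM
shaft B → shaft C (belt, 540/180): 204.75 ÷ 3 = 68.25 RPM
shaft C → the output shaft (belt, 350/200): 68.25 ÷ 1.75 = 39 RPM

39 RPM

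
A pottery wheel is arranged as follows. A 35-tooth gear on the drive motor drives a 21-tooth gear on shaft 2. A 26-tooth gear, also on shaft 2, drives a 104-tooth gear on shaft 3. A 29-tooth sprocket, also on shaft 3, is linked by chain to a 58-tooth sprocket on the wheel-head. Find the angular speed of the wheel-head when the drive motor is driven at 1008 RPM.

210 RPM

the drive motor → shaft 2 (gear mesh, 21/35): 1008 ÷ 0.6 = 1680 RPM
shaft 2 → shaft 3 (gear mesh, 104/26): 1680 ÷ 4 = 420 RPM
shaft 3 → the wheel-head (chain, 58/29): 420 ÷ 2 = 210 RPM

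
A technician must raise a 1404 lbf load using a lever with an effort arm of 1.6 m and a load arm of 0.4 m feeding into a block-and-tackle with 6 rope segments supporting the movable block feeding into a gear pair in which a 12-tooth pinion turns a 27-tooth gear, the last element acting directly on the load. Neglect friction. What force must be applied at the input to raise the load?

Lever MA = effort arm / load arm = 1.6/0.4 = 4.
Block-and-tackle MA = number of supporting rope parts = 6.
Gear pair MA = 27/12 = 2.25.
Combined ideal MA = 4 × 6 × 2.25 = 54.
Effort = load / MA = 1404 / 54 = 26 lbf.

26 lbf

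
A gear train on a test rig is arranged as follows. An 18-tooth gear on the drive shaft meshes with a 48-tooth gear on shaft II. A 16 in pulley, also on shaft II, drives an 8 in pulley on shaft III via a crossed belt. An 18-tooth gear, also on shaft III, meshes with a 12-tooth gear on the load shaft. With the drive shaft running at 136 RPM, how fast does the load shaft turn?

153 RPM

gear mesh 48/18 = 2.6667 → 136/2.6667 = 51 RPM
belt 8/16 = 0.5 → 51/0.5 = 102 RPM
gear mesh 12/18 = 0.66667 → 102/0.66667 = 153 RPM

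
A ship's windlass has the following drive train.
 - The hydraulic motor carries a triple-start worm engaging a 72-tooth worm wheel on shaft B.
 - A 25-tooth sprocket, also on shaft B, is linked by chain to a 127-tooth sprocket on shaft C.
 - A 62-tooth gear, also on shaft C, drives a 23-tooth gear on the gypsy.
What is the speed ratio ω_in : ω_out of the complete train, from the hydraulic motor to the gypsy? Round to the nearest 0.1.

Each stage contributes driven/driver: worm 72/3 = 24, chain 127/25 = 5.08, gear mesh 23/62 = 0.37097.
Overall: 24 × 5.08 × 0.37097 = 45.228.

45.2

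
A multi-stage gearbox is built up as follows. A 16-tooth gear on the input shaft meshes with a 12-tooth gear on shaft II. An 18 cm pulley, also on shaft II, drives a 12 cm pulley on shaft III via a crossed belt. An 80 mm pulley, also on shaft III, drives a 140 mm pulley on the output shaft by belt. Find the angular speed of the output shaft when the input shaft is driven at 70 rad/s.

gear mesh 12/16 = 0.75 → 70/0.75 = 93.333 rad/s
belt 12/18 = 0.66667 → 93.333/0.66667 = 140 rad/s
belt 140/80 = 1.75 → 140/1.75 = 80 rad/s

80 rad/s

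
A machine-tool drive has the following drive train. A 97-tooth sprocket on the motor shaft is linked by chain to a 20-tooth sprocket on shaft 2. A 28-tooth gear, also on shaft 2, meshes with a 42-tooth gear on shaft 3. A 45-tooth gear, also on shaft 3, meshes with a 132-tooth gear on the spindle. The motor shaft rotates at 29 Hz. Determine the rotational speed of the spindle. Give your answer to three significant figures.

the motor shaft → shaft 2 (chain, 20/97): 29 ÷ 0.20619 = 140.65 Hz
shaft 2 → shaft 3 (gear mesh, 42/28): 140.65 ÷ 1.5 = 93.767 Hz
shaft 3 → the spindle (gear mesh, 132/45): 93.767 ÷ 2.9333 = 31.966 Hz

32.0 Hz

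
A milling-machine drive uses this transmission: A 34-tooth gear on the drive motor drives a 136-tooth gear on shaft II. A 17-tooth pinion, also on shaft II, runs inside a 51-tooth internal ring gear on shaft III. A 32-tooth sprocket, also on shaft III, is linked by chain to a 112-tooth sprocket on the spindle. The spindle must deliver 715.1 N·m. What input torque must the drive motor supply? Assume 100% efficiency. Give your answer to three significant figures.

17.0 N·m

Overall ratio R = 4 × 3 × 3.5 = 42.
Input torque = output torque / R = 715.1 / 42 = 17.026 N·m.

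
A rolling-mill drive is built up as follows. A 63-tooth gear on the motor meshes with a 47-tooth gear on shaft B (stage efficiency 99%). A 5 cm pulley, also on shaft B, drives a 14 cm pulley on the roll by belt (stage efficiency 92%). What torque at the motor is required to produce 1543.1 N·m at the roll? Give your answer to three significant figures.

Overall ratio R = 0.74603 × 2.8 = 2.0889; overall efficiency η = 0.99 × 0.92 = 0.9108.
Input torque = output torque / (R × η) = 1543.1 / (2.0889 × 0.9108) = 811.07 N·m.

811 N·m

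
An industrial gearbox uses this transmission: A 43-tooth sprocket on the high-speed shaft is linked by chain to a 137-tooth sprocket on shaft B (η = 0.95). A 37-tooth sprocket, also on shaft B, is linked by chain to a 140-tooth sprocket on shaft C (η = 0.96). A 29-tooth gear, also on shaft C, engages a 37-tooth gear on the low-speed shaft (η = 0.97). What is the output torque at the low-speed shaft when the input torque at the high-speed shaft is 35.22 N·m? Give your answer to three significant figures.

479 N·m

Chain: ratio = 137/43 = 3.186; torque at shaft B = 35.22 × 3.186 × 0.95 = 106.6 N·m.
Chain: ratio = 140/37 = 3.7838; torque at shaft C = 106.6 × 3.7838 × 0.96 = 387.22 N·m.
Gear mesh: ratio = 37/29 = 1.2759; torque at the low-speed shaft = 387.22 × 1.2759 × 0.97 = 479.22 N·m.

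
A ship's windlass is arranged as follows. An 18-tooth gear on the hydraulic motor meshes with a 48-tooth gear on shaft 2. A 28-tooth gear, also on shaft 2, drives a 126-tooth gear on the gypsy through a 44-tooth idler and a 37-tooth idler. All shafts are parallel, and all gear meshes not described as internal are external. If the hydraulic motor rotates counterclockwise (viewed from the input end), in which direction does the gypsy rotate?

counterclockwise

the hydraulic motor → shaft 2: external mesh, 1 reversal → CW.
shaft 2 → the gypsy: driver → idler → idler → driven is 3 external meshes, 3 reversals → CCW.
4 reversals in total — an even number — so the gypsy turns the same way as the hydraulic motor.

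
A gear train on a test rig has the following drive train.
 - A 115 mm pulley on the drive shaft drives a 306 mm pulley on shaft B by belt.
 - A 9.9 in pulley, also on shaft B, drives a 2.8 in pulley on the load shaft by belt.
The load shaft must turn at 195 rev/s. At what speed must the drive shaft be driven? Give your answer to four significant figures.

Overall ratio R = 2.6609 × 0.28283 = 0.75257.
Required input speed = output speed × R = 195 × 0.75257 = 146.75 rev/s.

146.8 rev/s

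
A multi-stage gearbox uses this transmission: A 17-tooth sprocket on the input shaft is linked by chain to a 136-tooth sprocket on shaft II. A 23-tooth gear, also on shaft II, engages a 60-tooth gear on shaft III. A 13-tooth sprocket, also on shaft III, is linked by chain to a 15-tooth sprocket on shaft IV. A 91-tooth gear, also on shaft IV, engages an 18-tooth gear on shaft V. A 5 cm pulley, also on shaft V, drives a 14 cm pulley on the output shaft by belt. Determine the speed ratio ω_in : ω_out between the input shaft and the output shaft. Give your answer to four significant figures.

Each stage contributes driven/driver: chain 136/17 = 8, gear mesh 60/23 = 2.6087, chain 15/13 = 1.1538, gear mesh 18/91 = 0.1978, belt 14/5 = 2.8.
Overall: 8 × 2.6087 × 1.1538 × 0.1978 × 2.8 = 13.337.

13.34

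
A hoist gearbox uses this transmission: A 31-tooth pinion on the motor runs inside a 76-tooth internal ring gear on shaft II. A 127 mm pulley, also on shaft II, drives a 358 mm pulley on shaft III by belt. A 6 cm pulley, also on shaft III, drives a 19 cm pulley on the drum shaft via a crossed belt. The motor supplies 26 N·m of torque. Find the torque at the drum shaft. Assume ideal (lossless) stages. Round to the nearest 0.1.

Internal gear: ratio = 76/31 = 2.4516; torque at shaft II = 26 × 2.4516 = 63.742 N·m.
Belt: ratio = 358/127 = 2.8189; torque at shaft III = 63.742 × 2.8189 = 179.68 N·m.
Belt: ratio = 19/6 = 3.1667; torque at the drum shaft = 179.68 × 3.1667 = 568.99 N·m.

569.0 N·m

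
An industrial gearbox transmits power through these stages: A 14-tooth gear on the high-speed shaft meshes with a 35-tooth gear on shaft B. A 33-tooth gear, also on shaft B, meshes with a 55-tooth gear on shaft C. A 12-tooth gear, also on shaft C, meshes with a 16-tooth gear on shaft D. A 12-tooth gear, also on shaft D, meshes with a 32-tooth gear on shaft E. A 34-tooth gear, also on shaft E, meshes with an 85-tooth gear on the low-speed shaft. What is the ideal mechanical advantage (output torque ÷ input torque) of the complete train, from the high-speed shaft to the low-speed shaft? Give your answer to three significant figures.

37.0

Each stage contributes driven/driver: gear mesh 35/14 = 2.5, gear mesh 55/33 = 1.6667, gear mesh 16/12 = 1.3333, gear mesh 32/12 = 2.6667, gear mesh 85/34 = 2.5.
Overall: 2.5 × 1.6667 × 1.3333 × 2.6667 × 2.5 = 37.037.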